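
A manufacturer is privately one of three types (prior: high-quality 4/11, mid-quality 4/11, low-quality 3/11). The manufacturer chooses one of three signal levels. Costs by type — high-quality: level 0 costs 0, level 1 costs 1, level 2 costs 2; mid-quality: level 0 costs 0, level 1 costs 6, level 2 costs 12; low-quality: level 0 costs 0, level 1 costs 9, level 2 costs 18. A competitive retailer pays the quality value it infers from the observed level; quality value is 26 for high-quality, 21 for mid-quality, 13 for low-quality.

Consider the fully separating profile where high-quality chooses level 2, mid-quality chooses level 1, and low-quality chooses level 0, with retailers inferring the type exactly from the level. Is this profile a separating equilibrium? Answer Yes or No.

Separating prices: level 2 → 26, level 1 → 21, level 0 → 13.
high-quality (assigned level 2): level 0: 13 − 0 = 13; level 1: 21 − 1 = 20; level 2: 26 − 2 = 24. high-quality stays.
mid-quality (assigned level 1): level 0: 13 − 0 = 13; level 1: 21 − 6 = 15; level 2: 26 − 12 = 14. mid-quality stays.
low-quality (assigned level 0): level 0: 13 − 0 = 13; level 1: 21 − 9 = 12; level 2: 26 − 18 = 8. low-quality stays.
Every type prefers its assigned level; separation holds.

Yes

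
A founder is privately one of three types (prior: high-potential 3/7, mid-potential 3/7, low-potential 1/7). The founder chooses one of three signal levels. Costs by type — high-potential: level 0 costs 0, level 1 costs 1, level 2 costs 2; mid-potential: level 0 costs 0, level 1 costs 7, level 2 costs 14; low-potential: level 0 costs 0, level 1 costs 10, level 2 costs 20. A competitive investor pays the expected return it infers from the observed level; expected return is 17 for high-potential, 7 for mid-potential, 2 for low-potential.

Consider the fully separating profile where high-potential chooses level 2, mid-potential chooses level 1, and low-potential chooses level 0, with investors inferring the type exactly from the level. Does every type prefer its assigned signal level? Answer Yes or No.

No

Separating valuations: level 2 → 17, level 1 → 7, level 0 → 2.
high-potential (assigned level 2): level 0: 2 − 0 = 2; level 1: 7 − 1 = 6; level 2: 17 − 2 = 15. high-potential stays.
mid-potential (assigned level 1): level 0: 2 − 0 = 2; level 1: 7 − 7 = 0; level 2: 17 − 14 = 3. mid-potential prefers level 2.
low-potential (assigned level 0): level 0: 2 − 0 = 2; level 1: 7 − 10 = -3; level 2: 17 − 20 = -3. low-potential stays.
At least one type deviates; the separating profile fails.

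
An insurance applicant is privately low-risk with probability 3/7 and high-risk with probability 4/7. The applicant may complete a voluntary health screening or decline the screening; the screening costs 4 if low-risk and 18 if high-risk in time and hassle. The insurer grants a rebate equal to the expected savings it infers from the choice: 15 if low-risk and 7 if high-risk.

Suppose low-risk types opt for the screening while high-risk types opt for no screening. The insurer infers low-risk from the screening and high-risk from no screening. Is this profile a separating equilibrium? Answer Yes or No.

Yes

Under these beliefs, the screening earns rebate 15 and no screening earns rebate 7.
low-risk: the screening nets 15 − 4 = 11; no screening nets 7. low-risk prefers the screening.
high-risk: the screening nets 15 − 18 = -3; no screening nets 7. high-risk prefers no screening.
Neither type deviates, so the separating profile is an equilibrium.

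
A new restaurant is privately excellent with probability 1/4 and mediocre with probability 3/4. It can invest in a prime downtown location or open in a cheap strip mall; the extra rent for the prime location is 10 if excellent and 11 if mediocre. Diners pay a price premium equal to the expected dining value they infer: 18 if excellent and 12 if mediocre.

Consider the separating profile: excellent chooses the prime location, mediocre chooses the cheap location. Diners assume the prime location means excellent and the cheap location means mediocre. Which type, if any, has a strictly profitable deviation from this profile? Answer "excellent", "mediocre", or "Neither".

The prime location pays 18; the cheap location pays 12.
excellent: assigned the prime location, nets 18 − 10 = 8; deviating to the cheap location nets 12.
mediocre: assigned the cheap location, nets 12; deviating to the prime location nets 18 − 11 = 7.
The excellent type gains 4 by deviating.

excellent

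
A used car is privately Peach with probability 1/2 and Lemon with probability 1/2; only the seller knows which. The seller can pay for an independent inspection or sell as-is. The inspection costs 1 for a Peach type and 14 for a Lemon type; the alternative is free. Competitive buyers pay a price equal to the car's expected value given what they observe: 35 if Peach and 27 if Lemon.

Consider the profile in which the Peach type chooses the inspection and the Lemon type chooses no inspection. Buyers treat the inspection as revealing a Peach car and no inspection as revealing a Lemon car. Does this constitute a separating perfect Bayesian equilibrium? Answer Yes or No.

Under these beliefs, the inspection earns price 35 and no inspection earns price 27.
Peach: the inspection nets 35 − 1 = 34; no inspection nets 27. Peach prefers the inspection.
Lemon: the inspection nets 35 − 14 = 21; no inspection nets 27. Lemon prefers no inspection.
Neither type deviates, so the separating profile is an equilibrium.

Yes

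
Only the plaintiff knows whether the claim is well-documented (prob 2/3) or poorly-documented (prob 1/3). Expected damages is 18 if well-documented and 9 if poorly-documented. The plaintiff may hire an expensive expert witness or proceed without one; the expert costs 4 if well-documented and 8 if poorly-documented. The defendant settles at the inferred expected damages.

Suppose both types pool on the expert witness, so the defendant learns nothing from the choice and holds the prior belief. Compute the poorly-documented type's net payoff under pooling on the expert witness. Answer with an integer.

7

Pooled settlement = 2/3·18 + 1/3·9 = 15.
poorly-documented pays cost 8 for the expert witness, so net payoff = 15 − 8 = 7.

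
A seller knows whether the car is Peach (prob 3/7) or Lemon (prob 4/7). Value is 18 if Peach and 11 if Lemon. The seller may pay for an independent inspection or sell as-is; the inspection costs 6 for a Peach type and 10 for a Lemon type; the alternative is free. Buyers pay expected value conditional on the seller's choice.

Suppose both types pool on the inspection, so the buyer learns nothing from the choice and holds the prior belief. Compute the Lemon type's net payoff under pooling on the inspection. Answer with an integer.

Pooled price = 3/7·18 + 4/7·11 = 14.
Lemon pays cost 10 for the inspection, so net payoff = 14 − 10 = 4.

4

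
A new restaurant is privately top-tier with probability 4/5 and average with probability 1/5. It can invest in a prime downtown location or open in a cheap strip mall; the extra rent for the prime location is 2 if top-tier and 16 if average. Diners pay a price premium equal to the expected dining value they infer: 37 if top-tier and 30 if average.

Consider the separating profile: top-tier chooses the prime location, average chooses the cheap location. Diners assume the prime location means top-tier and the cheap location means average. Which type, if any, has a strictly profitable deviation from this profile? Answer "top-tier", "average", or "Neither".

The prime location pays 37; the cheap location pays 30.
top-tier: assigned the prime location, nets 37 − 2 = 35; deviating to the cheap location nets 30.
average: assigned the cheap location, nets 30; deviating to the prime location nets 37 − 16 = 21.
Both types strictly prefer their assigned action; no profitable deviation.

Neither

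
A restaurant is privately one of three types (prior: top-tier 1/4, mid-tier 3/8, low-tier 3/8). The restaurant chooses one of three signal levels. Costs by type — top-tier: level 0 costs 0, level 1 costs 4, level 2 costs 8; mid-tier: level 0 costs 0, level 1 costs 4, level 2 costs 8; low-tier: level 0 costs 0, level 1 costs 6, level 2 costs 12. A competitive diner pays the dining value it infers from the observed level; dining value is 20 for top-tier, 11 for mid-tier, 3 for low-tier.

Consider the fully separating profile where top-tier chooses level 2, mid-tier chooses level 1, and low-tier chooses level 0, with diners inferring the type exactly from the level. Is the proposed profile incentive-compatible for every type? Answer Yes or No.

Separating price premiums: level 2 → 20, level 1 → 11, level 0 → 3.
top-tier (assigned level 2): level 0: 3 − 0 = 3; level 1: 11 − 4 = 7; level 2: 20 − 8 = 12. top-tier stays.
mid-tier (assigned level 1): level 0: 3 − 0 = 3; level 1: 11 − 4 = 7; level 2: 20 − 8 = 12. mid-tier prefers level 2.
low-tier (assigned level 0): level 0: 3 − 0 = 3; level 1: 11 − 6 = 5; level 2: 20 − 12 = 8. low-tier prefers level 2.
At least one type deviates; the separating profile fails.

No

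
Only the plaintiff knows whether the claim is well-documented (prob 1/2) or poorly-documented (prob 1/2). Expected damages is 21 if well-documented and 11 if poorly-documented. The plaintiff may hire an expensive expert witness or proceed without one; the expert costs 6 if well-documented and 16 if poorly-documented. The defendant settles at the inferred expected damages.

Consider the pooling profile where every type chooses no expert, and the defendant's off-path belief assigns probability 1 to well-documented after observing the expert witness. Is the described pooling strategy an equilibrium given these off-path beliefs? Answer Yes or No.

Yes

On path, the defendant holds the prior and pays 1/2·21 + 1/2·11 = 16. Off path (the expert witness), believing well-documented, it pays 21.
well-documented: no expert nets 16; the expert witness nets 21 − 6 = 15. well-documented stays.
poorly-documented: no expert nets 16; the expert witness nets 21 − 16 = 5. poorly-documented stays.
No type deviates, so pooling is sustained.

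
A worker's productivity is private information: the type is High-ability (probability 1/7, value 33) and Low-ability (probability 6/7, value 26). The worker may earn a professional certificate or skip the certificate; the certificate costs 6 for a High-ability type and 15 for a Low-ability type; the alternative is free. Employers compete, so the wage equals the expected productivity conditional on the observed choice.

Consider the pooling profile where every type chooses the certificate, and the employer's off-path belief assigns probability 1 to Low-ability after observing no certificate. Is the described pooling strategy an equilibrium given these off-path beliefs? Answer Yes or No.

On path, the employer holds the prior and pays 1/7·33 + 6/7·26 = 27. Off path (no certificate), believing Low-ability, it pays 26.
High-ability: the certificate nets 27 − 6 = 21; no certificate nets 26. High-ability would deviate.
Low-ability: the certificate nets 27 − 15 = 12; no certificate nets 26. Low-ability would deviate.
A type deviates, so pooling fails.

No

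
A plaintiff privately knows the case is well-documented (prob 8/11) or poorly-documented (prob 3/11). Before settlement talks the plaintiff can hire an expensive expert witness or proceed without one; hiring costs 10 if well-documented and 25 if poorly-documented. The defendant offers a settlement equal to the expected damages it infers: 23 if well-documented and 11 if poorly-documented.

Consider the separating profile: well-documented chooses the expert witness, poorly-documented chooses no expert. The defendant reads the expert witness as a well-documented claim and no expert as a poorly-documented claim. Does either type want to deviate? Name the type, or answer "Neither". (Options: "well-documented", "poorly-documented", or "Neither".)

The expert witness pays 23; no expert pays 11.
well-documented: assigned the expert witness, nets 23 − 10 = 13; deviating to no expert nets 11.
poorly-documented: assigned no expert, nets 11; deviating to the expert witness nets 23 − 25 = -2.
Both types strictly prefer their assigned action; no profitable deviation.

Neither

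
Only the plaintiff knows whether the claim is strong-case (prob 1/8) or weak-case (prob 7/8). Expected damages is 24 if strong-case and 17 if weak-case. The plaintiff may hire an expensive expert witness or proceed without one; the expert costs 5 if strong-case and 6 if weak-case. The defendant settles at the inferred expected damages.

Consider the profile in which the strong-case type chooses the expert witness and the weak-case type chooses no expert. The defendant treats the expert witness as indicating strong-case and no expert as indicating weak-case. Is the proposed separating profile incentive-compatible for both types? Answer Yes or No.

Under these beliefs, the expert witness earns settlement 24 and no expert earns settlement 17.
strong-case: the expert witness nets 24 − 5 = 19; no expert nets 17. strong-case prefers the expert witness.
weak-case: the expert witness nets 24 − 6 = 18; no expert nets 17. weak-case would deviate to the expert witness.
weak-case has a profitable deviation, so the profile is not an equilibrium.

No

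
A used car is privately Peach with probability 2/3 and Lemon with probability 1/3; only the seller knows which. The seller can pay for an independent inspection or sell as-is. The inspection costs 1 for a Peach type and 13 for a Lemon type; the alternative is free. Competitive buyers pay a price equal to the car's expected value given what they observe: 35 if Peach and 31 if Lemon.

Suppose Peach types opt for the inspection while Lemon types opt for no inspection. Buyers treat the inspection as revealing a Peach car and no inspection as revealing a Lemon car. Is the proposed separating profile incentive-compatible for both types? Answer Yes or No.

Under these beliefs, the inspection earns price 35 and no inspection earns price 31.
Peach: the inspection nets 35 − 1 = 34; no inspection nets 31. Peach prefers the inspection.
Lemon: the inspection nets 35 − 13 = 22; no inspection nets 31. Lemon prefers no inspection.
Neither type deviates, so the separating profile is an equilibrium.

Yes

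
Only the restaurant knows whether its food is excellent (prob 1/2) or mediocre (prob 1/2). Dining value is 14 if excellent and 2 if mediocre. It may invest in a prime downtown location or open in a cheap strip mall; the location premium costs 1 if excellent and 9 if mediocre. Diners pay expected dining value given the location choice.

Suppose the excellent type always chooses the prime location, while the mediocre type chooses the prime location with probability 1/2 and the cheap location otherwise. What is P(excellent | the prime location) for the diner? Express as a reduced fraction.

P(the prime location) = (1/2)·1 + (1/2)·(1/2) = 3/4.
By Bayes' rule, P(excellent | the prime location) = (1/2) / (3/4) = 2/3.

2/3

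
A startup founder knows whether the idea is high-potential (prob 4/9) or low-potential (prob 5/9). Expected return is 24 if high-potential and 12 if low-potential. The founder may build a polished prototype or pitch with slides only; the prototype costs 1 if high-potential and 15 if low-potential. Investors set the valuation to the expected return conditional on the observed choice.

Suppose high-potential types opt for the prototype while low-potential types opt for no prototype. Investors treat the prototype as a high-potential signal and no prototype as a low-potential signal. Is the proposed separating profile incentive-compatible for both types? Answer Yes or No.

Under these beliefs, the prototype earns valuation 24 and no prototype earns valuation 12.
high-potential: the prototype nets 24 − 1 = 23; no prototype nets 12. high-potential prefers the prototype.
low-potential: the prototype nets 24 − 15 = 9; no prototype nets 12. low-potential prefers no prototype.
Neither type deviates, so the separating profile is an equilibrium.

Yes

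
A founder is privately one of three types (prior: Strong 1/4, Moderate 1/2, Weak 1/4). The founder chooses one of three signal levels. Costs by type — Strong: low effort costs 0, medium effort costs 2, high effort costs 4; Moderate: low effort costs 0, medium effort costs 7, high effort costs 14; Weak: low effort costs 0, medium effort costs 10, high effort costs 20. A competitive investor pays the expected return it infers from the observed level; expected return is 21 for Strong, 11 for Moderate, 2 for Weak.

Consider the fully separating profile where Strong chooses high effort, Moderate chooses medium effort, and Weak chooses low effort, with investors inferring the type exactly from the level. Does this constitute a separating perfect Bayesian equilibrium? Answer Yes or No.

No

Separating valuations: high effort → 21, medium effort → 11, low effort → 2.
Strong (assigned high effort): low effort: 2 − 0 = 2; medium effort: 11 − 2 = 9; high effort: 21 − 4 = 17. Strong stays.
Moderate (assigned medium effort): low effort: 2 − 0 = 2; medium effort: 11 − 7 = 4; high effort: 21 − 14 = 7. Moderate prefers high effort.
Weak (assigned low effort): low effort: 2 − 0 = 2; medium effort: 11 − 10 = 1; high effort: 21 − 20 = 1. Weak stays.
At least one type deviates; the separating profile fails.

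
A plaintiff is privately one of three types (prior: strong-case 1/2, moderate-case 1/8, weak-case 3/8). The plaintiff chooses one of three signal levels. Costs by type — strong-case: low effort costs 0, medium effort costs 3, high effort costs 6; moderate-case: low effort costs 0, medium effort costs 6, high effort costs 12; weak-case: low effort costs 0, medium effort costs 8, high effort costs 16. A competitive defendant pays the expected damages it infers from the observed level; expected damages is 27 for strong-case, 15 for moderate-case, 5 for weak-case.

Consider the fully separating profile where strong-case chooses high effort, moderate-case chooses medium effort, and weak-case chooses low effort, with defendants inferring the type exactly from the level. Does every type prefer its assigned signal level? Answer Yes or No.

Separating settlements: high effort → 27, medium effort → 15, low effort → 5.
strong-case (assigned high effort): low effort: 5 − 0 = 5; medium effort: 15 − 3 = 12; high effort: 27 − 6 = 21. strong-case stays.
moderate-case (assigned medium effort): low effort: 5 − 0 = 5; medium effort: 15 − 6 = 9; high effort: 27 − 12 = 15. moderate-case prefers high effort.
weak-case (assigned low effort): low effort: 5 − 0 = 5; medium effort: 15 − 8 = 7; high effort: 27 − 16 = 11. weak-case prefers high effort.
At least one type deviates; the separating profile fails.

No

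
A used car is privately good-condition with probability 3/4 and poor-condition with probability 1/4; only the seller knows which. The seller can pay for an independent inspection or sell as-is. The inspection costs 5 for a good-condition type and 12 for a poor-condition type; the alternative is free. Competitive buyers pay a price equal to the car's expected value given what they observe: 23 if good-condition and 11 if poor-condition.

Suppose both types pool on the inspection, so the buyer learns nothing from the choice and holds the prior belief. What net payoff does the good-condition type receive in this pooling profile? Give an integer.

15

Pooled price = 3/4·23 + 1/4·11 = 20.
good-condition pays cost 5 for the inspection, so net payoff = 20 − 5 = 15.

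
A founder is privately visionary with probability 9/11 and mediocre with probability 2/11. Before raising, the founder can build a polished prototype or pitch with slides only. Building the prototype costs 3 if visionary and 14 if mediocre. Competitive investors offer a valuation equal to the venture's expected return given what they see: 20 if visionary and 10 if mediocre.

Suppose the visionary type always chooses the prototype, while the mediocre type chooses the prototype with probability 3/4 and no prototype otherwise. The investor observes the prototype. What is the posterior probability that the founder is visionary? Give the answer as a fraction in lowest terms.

6/7

P(the prototype) = (9/11)·1 + (2/11)·(3/4) = 21/22.
By Bayes' rule, P(visionary | the prototype) = (9/11) / (21/22) = 6/7.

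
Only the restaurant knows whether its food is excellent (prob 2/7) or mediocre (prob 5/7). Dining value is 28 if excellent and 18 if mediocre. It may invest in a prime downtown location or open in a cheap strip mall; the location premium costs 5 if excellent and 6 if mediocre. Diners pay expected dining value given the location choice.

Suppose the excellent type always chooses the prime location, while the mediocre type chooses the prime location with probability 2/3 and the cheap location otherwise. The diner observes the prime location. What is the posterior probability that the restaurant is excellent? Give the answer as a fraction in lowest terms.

P(the prime location) = (2/7)·1 + (5/7)·(2/3) = 16/21.
By Bayes' rule, P(excellent | the prime location) = (2/7) / (16/21) = 3/8.

3/8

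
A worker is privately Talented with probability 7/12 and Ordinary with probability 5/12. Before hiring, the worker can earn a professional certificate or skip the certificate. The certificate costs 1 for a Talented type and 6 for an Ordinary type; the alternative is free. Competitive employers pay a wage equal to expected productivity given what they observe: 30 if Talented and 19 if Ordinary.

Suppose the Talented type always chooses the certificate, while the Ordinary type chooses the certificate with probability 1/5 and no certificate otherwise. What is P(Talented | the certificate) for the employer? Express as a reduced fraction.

7/8

P(the certificate) = (7/12)·1 + (5/12)·(1/5) = 2/3.
By Bayes' rule, P(Talented | the certificate) = (7/12) / (2/3) = 7/8.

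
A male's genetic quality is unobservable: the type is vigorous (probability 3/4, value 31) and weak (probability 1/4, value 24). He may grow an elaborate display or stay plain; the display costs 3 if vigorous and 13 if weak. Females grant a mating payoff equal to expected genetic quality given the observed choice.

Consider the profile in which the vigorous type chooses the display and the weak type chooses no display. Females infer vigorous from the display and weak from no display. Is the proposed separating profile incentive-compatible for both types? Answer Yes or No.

Yes

Under these beliefs, the display earns mating payoff 31 and no display earns mating payoff 24.
vigorous: the display nets 31 − 3 = 28; no display nets 24. vigorous prefers the display.
weak: the display nets 31 − 13 = 18; no display nets 24. weak prefers no display.
Neither type deviates, so the separating profile is an equilibrium.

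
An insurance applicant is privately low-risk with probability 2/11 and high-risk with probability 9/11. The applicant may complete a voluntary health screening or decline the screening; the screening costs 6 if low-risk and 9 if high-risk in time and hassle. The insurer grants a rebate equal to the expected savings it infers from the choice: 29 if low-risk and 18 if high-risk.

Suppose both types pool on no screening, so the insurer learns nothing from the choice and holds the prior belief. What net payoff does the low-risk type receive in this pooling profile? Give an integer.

20

Pooled rebate = 2/11·29 + 9/11·18 = 20.
low-risk pays no cost for no screening, so net payoff = 20.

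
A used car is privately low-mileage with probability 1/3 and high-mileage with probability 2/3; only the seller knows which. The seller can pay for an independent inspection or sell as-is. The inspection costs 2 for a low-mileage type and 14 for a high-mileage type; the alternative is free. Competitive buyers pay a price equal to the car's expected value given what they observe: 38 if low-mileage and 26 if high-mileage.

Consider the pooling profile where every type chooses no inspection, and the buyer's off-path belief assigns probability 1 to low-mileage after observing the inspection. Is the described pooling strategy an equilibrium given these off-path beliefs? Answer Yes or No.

On path, the buyer holds the prior and pays 1/3·38 + 2/3·26 = 30. Off path (the inspection), believing low-mileage, it pays 38.
low-mileage: no inspection nets 30; the inspection nets 38 − 2 = 36. low-mileage would deviate.
high-mileage: no inspection nets 30; the inspection nets 38 − 14 = 24. high-mileage stays.
A type deviates, so pooling fails.

No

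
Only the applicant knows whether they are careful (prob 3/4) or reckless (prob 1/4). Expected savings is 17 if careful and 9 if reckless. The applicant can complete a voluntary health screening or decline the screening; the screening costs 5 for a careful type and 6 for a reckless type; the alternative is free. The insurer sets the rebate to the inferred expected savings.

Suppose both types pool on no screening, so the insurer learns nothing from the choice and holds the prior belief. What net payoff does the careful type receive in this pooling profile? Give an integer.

15

Pooled rebate = 3/4·17 + 1/4·9 = 15.
careful pays no cost for no screening, so net payoff = 15.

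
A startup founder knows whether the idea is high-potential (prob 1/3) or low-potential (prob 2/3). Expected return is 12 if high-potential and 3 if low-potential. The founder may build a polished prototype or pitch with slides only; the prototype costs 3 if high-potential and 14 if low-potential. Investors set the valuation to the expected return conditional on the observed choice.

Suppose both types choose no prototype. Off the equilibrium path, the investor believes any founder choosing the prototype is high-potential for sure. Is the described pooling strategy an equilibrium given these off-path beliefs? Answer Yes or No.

On path, the investor holds the prior and pays 1/3·12 + 2/3·3 = 6. Off path (the prototype), believing high-potential, it pays 12.
high-potential: no prototype nets 6; the prototype nets 12 − 3 = 9. high-potential would deviate.
low-potential: no prototype nets 6; the prototype nets 12 − 14 = -2. low-potential stays.
A type deviates, so pooling fails.

No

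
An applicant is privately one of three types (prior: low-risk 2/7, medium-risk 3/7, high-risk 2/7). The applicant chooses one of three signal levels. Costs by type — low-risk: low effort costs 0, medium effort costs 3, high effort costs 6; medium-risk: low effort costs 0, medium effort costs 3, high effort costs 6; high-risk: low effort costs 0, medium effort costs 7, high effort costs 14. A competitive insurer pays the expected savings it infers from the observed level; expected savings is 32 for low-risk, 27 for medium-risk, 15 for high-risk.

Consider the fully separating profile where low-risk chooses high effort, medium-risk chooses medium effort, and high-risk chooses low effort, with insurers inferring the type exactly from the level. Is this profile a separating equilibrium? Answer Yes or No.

No

Separating rebates: high effort → 32, medium effort → 27, low effort → 15.
low-risk (assigned high effort): low effort: 15 − 0 = 15; medium effort: 27 − 3 = 24; high effort: 32 − 6 = 26. low-risk stays.
medium-risk (assigned medium effort): low effort: 15 − 0 = 15; medium effort: 27 − 3 = 24; high effort: 32 − 6 = 26. medium-risk prefers high effort.
high-risk (assigned low effort): low effort: 15 − 0 = 15; medium effort: 27 − 7 = 20; high effort: 32 − 14 = 18. high-risk prefers medium effort.
At least one type deviates; the separating profile fails.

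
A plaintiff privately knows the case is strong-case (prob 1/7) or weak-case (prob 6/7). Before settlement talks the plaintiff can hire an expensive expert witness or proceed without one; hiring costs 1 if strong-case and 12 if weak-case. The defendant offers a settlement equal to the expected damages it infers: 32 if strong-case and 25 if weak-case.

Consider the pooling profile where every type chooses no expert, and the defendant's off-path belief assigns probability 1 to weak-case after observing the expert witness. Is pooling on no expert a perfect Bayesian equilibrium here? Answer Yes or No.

Yes

On path, the defendant holds the prior and pays 1/7·32 + 6/7·25 = 26. Off path (the expert witness), believing weak-case, it pays 25.
strong-case: no expert nets 26; the expert witness nets 25 − 1 = 24. strong-case stays.
weak-case: no expert nets 26; the expert witness nets 25 − 12 = 13. weak-case stays.
No type deviates, so pooling is sustained.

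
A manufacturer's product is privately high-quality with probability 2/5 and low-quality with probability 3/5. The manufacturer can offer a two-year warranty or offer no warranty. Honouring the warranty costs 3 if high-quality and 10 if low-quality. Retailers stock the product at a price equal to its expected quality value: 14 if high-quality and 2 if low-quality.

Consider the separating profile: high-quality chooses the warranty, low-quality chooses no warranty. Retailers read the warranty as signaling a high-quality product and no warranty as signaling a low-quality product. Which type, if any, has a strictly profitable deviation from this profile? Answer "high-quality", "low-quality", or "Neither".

low-quality

The warranty pays 14; no warranty pays 2.
high-quality: assigned the warranty, nets 14 − 3 = 11; deviating to no warranty nets 2.
low-quality: assigned no warranty, nets 2; deviating to the warranty nets 14 − 10 = 4.
The low-quality type gains 2 by deviating.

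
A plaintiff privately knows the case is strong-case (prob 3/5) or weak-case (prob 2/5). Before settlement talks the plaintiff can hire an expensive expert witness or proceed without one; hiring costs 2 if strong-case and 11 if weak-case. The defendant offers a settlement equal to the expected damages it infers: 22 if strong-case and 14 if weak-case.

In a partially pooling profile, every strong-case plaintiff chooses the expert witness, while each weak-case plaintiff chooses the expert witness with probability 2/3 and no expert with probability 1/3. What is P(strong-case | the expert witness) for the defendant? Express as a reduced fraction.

9/13

P(the expert witness) = (3/5)·1 + (2/5)·(2/3) = 13/15.
By Bayes' rule, P(strong-case | the expert witness) = (3/5) / (13/15) = 9/13.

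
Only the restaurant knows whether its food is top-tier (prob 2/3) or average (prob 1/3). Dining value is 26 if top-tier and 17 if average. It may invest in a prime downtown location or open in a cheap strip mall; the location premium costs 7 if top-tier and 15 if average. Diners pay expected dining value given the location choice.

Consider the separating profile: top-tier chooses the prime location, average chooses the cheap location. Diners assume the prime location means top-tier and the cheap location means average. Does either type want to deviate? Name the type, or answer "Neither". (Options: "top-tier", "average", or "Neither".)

Neither

The prime location pays 26; the cheap location pays 17.
top-tier: assigned the prime location, nets 26 − 7 = 19; deviating to the cheap location nets 17.
average: assigned the cheap location, nets 17; deviating to the prime location nets 26 − 15 = 11.
Both types strictly prefer their assigned action; no profitable deviation.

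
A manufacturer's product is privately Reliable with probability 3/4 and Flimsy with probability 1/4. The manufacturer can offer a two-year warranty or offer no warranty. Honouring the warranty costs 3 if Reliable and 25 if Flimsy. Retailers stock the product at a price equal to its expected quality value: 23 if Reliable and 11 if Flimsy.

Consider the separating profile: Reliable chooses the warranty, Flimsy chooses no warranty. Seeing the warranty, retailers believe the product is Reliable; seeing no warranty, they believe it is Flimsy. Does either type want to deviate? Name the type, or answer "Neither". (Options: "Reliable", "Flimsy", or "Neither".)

Neither

The warranty pays 23; no warranty pays 11.
Reliable: assigned the warranty, nets 23 − 3 = 20; deviating to no warranty nets 11.
Flimsy: assigned no warranty, nets 11; deviating to the warranty nets 23 − 25 = -2.
Both types strictly prefer their assigned action; no profitable deviation.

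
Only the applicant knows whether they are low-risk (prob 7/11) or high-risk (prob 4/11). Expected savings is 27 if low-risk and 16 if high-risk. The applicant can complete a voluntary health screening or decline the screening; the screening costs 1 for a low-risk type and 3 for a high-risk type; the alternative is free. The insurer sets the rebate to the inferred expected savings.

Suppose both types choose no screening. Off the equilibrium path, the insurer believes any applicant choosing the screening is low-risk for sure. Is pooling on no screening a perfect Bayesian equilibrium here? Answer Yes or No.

On path, the insurer holds the prior and pays 7/11·27 + 4/11·16 = 23. Off path (the screening), believing low-risk, it pays 27.
low-risk: no screening nets 23; the screening nets 27 − 1 = 26. low-risk would deviate.
high-risk: no screening nets 23; the screening nets 27 − 3 = 24. high-risk would deviate.
A type deviates, so pooling fails.

No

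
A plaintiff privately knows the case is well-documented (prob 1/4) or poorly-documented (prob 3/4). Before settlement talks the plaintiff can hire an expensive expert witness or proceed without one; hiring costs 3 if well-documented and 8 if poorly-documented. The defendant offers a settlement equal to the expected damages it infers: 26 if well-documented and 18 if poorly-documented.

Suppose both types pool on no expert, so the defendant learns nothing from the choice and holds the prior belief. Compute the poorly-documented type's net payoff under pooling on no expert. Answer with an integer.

20

Pooled settlement = 1/4·26 + 3/4·18 = 20.
poorly-documented pays no cost for no expert, so net payoff = 20.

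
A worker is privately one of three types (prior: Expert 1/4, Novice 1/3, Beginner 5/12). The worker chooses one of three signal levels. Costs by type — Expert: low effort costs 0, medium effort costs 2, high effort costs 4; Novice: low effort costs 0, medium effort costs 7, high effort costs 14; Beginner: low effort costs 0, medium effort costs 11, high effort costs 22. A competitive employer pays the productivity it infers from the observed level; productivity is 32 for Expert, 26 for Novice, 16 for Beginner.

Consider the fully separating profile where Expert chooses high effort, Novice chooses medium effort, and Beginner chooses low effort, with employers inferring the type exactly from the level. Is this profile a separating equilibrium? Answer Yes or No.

Yes

Separating wages: high effort → 32, medium effort → 26, low effort → 16.
Expert (assigned high effort): low effort: 16 − 0 = 16; medium effort: 26 − 2 = 24; high effort: 32 − 4 = 28. Expert stays.
Novice (assigned medium effort): low effort: 16 − 0 = 16; medium effort: 26 − 7 = 19; high effort: 32 − 14 = 18. Novice stays.
Beginner (assigned low effort): low effort: 16 − 0 = 16; medium effort: 26 − 11 = 15; high effort: 32 − 22 = 10. Beginner stays.
Every type prefers its assigned level; separation holds.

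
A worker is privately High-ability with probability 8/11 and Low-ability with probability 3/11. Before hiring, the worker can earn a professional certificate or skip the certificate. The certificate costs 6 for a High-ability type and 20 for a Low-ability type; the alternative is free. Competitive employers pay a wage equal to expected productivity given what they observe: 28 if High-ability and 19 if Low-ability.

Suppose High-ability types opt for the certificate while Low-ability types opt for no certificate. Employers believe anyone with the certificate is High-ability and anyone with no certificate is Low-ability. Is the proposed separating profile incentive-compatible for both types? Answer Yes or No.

Under these beliefs, the certificate earns wage 28 and no certificate earns wage 19.
High-ability: the certificate nets 28 − 6 = 22; no certificate nets 19. High-ability prefers the certificate.
Low-ability: the certificate nets 28 − 20 = 8; no certificate nets 19. Low-ability prefers no certificate.
Neither type deviates, so the separating profile is an equilibrium.

Yes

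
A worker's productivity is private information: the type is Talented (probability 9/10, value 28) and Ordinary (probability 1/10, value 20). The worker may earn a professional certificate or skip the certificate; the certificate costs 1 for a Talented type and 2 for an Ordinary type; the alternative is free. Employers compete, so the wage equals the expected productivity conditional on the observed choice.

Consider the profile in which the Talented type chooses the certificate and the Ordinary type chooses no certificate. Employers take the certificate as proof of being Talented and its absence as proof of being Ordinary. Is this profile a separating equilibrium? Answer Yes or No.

No

Under these beliefs, the certificate earns wage 28 and no certificate earns wage 20.
Talented: the certificate nets 28 − 1 = 27; no certificate nets 20. Talented prefers the certificate.
Ordinary: the certificate nets 28 − 2 = 26; no certificate nets 20. Ordinary would deviate to the certificate.
Ordinary has a profitable deviation, so the profile is not an equilibrium.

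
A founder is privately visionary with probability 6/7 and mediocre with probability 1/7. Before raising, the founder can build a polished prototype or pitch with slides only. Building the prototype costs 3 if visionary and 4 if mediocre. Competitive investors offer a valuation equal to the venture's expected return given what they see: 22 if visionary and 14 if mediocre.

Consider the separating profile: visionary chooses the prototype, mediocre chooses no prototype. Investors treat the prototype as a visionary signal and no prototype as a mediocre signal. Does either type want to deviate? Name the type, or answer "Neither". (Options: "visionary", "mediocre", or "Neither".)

The prototype pays 22; no prototype pays 14.
visionary: assigned the prototype, nets 22 − 3 = 19; deviating to no prototype nets 14.
mediocre: assigned no prototype, nets 14; deviating to the prototype nets 22 − 4 = 18.
The mediocre type gains 4 by deviating.

mediocre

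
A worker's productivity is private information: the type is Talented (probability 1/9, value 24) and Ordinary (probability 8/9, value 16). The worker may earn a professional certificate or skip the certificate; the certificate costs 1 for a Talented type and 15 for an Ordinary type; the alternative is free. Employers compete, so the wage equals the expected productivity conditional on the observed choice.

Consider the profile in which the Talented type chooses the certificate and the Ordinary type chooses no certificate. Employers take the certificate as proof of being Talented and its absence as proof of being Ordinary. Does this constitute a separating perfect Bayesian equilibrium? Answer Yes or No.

Yes

Under these beliefs, the certificate earns wage 24 and no certificate earns wage 16.
Talented: the certificate nets 24 − 1 = 23; no certificate nets 16. Talented prefers the certificate.
Ordinary: the certificate nets 24 − 15 = 9; no certificate nets 16. Ordinary prefers no certificate.
Neither type deviates, so the separating profile is an equilibrium.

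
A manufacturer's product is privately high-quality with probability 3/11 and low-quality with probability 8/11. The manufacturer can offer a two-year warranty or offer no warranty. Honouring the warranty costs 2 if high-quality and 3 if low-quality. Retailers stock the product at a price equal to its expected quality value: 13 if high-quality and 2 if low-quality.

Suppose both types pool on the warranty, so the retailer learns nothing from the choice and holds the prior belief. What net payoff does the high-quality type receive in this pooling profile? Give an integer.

Pooled price = 3/11·13 + 8/11·2 = 5.
high-quality pays cost 2 for the warranty, so net payoff = 5 − 2 = 3.

3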